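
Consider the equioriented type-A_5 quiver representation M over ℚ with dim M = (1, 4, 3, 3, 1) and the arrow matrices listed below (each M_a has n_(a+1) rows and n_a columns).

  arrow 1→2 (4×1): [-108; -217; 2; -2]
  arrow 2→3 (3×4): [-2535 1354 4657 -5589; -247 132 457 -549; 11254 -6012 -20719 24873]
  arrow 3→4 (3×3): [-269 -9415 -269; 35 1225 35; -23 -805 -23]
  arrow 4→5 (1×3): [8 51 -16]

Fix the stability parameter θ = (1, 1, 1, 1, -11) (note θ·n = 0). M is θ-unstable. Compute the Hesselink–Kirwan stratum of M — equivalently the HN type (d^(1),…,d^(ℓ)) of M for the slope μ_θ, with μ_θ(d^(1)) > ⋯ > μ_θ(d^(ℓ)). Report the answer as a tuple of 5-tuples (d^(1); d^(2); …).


Via rank(M_{q-1}∘⋯∘M_p): M ≅ I[1,5], I[2,2], I[2,3]^2, I[4,4]^2.
μ_θ-semistable layers: μ^(1)=1; μ^(2)=-7/5

((0, 3, 2, 2, 0); (1, 1, 1, 1, 1))


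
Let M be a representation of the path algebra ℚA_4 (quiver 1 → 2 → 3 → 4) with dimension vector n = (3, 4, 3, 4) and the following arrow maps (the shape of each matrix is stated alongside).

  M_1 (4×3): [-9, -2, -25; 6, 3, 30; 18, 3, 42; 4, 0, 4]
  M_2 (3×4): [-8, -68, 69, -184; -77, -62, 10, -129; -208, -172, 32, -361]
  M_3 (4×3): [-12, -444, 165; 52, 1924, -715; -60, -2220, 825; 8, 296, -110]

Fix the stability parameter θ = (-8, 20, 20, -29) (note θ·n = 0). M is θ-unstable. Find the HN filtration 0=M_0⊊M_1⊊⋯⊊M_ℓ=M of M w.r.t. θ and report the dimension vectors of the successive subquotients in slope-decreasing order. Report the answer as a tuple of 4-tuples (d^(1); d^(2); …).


Via rank(M_{q-1}∘⋯∘M_p): M ≅ I[1,1], I[1,3]^2, I[2,2], I[2,4], I[4,4]^3.
μ_θ-semistable layers: μ^(1)=20; μ^(2)=11/3; μ^(3)=-8; μ^(4)=-29

((0, 3, 2, 0); (0, 1, 1, 1); (3, 0, 0, 0); (0, 0, 0, 3))


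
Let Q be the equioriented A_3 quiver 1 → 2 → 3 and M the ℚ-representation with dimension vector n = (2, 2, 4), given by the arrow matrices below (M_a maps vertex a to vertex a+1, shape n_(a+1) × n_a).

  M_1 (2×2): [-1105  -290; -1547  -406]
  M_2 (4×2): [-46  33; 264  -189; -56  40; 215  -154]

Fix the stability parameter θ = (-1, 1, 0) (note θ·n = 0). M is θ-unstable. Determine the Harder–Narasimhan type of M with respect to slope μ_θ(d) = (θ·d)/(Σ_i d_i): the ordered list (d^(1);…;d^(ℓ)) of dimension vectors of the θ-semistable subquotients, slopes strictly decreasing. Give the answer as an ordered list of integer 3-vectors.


Via rank(M_{q-1}∘⋯∘M_p): M ≅ I[1,1], I[1,3], I[2,3], I[3,3]^2.
μ_θ-semistable layers: μ^(1)=1/2; μ^(2)=0; μ^(3)=-1

((0, 2, 2); (0, 0, 2); (2, 0, 0))


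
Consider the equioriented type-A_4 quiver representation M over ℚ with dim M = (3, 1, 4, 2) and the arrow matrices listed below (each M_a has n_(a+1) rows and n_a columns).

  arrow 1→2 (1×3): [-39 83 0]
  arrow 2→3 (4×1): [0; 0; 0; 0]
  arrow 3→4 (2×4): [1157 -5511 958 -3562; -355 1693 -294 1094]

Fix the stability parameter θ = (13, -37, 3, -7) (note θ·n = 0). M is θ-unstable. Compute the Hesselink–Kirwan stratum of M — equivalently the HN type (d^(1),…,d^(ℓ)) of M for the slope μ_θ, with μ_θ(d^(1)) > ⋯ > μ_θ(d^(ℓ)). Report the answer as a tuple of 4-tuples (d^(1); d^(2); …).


Interval decomposition of M: I[1,1]^2, I[1,2], I[3,3]^2, I[3,4]^2.
HN type (ℓ=4): μ^(1)=13; μ^(2)=3; μ^(3)=-2; μ^(4)=-12

((2, 0, 0, 0); (0, 0, 2, 0); (0, 0, 2, 2); (1, 1, 0, 0))


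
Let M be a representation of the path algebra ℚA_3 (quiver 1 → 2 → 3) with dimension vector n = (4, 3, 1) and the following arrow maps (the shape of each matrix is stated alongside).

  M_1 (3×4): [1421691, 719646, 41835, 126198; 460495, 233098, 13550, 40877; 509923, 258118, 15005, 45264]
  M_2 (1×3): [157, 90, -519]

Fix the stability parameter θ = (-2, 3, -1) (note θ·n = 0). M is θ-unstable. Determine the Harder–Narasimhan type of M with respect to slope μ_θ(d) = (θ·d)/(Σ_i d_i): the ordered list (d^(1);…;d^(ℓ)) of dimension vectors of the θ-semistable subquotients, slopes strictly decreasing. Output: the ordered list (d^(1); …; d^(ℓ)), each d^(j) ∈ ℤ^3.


Barcode: M ≅ I[1,1]^2, I[1,2]^2, I[2,3]. HN layers by μ_θ (3 steps, strictly decreasing):
  μ^(1)=3; μ^(2)=1; μ^(3)=-2

((0, 2, 0); (0, 1, 1); (4, 0, 0))


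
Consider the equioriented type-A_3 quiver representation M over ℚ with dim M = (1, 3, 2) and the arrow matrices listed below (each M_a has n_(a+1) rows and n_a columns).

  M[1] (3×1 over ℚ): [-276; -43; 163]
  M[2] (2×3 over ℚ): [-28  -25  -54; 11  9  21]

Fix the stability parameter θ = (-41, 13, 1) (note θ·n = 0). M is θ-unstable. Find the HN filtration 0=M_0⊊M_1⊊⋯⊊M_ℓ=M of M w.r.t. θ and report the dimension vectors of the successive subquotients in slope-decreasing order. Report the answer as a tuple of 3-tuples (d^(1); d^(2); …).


Interval decomposition of M: I[1,3], I[2,2], I[2,3].
HN type (ℓ=3): μ^(1)=13; μ^(2)=7; μ^(3)=-41

((0, 1, 0); (0, 2, 2); (1, 0, 0))


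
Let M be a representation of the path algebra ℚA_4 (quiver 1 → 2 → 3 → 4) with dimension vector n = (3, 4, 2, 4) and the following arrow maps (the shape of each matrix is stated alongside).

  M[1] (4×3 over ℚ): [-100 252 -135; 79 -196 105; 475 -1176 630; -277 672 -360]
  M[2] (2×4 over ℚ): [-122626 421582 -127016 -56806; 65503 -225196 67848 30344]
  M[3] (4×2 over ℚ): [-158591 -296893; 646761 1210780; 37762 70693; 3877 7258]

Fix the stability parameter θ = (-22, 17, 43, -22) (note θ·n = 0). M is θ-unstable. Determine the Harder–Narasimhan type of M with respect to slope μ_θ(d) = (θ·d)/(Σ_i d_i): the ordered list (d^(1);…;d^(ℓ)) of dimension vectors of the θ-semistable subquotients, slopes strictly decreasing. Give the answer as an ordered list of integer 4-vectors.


Via rank(M_{q-1}∘⋯∘M_p): M ≅ I[1,1], I[1,2], I[1,4], I[2,2], I[2,4], I[4,4]^2.
μ_θ-semistable layers: μ^(1)=17; μ^(2)=38/3; μ^(3)=-22

((0, 2, 0, 0); (0, 2, 2, 2); (3, 0, 0, 2))


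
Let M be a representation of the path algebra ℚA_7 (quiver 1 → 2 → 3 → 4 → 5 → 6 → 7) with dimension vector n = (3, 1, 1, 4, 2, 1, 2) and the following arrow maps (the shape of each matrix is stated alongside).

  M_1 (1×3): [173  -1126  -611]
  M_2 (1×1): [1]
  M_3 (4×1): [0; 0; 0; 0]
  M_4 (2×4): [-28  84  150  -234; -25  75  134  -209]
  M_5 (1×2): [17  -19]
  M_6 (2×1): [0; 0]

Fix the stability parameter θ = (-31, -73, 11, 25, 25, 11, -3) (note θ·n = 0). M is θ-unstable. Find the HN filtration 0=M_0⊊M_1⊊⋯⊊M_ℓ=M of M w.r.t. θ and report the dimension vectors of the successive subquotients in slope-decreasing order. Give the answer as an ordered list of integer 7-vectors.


Via rank(M_{q-1}∘⋯∘M_p): M ≅ I[1,1]^2, I[1,3], I[4,4]^2, I[4,5], I[4,6], I[7,7]^2.
μ_θ-semistable layers: μ^(1)=25; μ^(2)=61/3; μ^(3)=11; μ^(4)=-3; μ^(5)=-31; μ^(6)=-52

((0, 0, 0, 3, 1, 0, 0); (0, 0, 0, 1, 1, 1, 0); (0, 0, 1, 0, 0, 0, 0); (0, 0, 0, 0, 0, 0, 2); (2, 0, 0, 0, 0, 0, 0); (1, 1, 0, 0, 0, 0, 0))


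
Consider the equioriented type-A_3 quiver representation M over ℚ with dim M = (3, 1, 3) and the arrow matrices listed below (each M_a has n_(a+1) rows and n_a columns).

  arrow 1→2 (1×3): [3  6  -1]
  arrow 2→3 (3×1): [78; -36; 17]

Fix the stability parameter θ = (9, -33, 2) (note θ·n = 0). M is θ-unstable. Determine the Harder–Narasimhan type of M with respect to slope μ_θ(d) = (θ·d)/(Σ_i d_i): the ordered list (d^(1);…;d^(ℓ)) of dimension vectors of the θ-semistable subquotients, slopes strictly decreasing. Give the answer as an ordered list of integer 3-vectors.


Via rank(M_{q-1}∘⋯∘M_p): M ≅ I[1,1]^2, I[1,3], I[3,3]^2.
μ_θ-semistable layers: μ^(1)=9; μ^(2)=2; μ^(3)=-12

((2, 0, 0); (0, 0, 3); (1, 1, 0))


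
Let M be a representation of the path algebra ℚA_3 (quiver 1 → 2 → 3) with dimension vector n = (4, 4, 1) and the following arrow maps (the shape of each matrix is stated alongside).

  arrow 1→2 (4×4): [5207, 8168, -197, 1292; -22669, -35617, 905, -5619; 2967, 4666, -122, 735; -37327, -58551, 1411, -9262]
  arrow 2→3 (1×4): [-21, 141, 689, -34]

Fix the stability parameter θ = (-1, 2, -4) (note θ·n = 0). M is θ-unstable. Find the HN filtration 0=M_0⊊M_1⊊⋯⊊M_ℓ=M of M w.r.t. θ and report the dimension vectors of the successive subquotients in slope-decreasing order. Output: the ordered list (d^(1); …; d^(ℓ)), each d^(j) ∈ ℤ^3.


Via rank(M_{q-1}∘⋯∘M_p): M ≅ I[1,2]^3, I[1,3].
μ_θ-semistable layers: μ^(1)=2; μ^(2)=-1

((0, 3, 0); (4, 1, 1))


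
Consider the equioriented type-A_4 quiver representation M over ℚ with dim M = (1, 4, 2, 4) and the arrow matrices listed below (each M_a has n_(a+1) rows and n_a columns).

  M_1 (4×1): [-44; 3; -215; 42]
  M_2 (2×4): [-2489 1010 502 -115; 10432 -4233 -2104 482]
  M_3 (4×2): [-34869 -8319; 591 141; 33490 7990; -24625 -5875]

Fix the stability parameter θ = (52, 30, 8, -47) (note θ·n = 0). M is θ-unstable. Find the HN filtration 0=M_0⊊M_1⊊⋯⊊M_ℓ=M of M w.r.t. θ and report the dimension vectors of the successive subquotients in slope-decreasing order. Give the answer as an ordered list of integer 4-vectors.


Via rank(M_{q-1}∘⋯∘M_p): M ≅ I[1,4], I[2,2]^2, I[2,3], I[4,4]^3.
μ_θ-semistable layers: μ^(1)=30; μ^(2)=19; μ^(3)=43/4; μ^(4)=-47

((0, 2, 0, 0); (0, 1, 1, 0); (1, 1, 1, 1); (0, 0, 0, 3))


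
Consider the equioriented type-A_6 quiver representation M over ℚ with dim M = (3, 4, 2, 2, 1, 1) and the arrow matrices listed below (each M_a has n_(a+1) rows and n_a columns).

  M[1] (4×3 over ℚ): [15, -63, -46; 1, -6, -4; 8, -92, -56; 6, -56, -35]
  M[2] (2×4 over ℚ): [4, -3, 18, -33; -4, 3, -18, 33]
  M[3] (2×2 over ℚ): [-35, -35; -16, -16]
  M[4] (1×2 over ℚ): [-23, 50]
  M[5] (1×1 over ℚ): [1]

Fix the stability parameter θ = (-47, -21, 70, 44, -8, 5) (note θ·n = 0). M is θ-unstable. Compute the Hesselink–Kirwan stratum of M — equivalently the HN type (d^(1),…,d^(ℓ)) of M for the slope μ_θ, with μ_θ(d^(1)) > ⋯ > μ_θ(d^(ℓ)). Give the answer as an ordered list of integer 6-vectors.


Via rank(M_{q-1}∘⋯∘M_p): M ≅ I[1,2]^2, I[1,3], I[2,2], I[3,6], I[4,4].
μ_θ-semistable layers: μ^(1)=70; μ^(2)=44; μ^(3)=111/4; μ^(4)=-21; μ^(5)=-47

((0, 0, 1, 0, 0, 0); (0, 0, 0, 1, 0, 0); (0, 0, 1, 1, 1, 1); (0, 4, 0, 0, 0, 0); (3, 0, 0, 0, 0, 0))


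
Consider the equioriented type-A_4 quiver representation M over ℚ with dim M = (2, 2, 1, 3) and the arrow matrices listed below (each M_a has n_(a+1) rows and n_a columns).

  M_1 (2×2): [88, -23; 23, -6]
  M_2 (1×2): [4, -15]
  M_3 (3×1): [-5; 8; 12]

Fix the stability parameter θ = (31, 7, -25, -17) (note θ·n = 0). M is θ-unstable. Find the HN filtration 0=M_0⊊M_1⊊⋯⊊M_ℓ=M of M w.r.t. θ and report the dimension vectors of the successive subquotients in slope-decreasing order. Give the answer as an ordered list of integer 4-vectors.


Barcode: M ≅ I[1,2], I[1,4], I[4,4]^2. HN layers by μ_θ (3 steps, strictly decreasing):
  μ^(1)=19; μ^(2)=-1; μ^(3)=-17

((1, 1, 0, 0); (1, 1, 1, 1); (0, 0, 0, 2))


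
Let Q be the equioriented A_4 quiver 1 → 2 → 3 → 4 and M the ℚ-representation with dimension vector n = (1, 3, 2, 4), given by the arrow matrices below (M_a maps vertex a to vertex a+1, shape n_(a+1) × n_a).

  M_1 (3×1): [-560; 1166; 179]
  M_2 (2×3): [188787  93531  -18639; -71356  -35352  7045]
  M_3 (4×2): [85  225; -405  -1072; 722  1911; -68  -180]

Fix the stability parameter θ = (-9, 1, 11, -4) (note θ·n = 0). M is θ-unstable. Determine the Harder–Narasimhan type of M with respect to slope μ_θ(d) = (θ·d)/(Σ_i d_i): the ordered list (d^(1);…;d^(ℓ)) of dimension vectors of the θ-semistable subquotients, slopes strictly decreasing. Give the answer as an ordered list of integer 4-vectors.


Interval decomposition of M: I[1,4], I[2,2], I[2,4], I[4,4]^2.
HN type (ℓ=4): μ^(1)=7/2; μ^(2)=1; μ^(3)=-4; μ^(4)=-9

((0, 0, 2, 2); (0, 3, 0, 0); (0, 0, 0, 2); (1, 0, 0, 0))


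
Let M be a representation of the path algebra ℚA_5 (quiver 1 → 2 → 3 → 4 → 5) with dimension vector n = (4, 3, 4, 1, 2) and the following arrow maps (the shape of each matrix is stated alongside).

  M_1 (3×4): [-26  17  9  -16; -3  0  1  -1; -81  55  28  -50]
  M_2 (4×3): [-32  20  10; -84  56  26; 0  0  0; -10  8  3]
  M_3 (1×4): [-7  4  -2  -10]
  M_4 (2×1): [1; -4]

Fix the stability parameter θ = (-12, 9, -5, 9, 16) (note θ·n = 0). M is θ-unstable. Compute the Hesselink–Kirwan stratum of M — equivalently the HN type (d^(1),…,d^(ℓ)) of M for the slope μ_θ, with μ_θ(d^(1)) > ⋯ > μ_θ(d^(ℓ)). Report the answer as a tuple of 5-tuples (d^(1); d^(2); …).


Interval decomposition of M: I[1,1], I[1,2], I[1,3], I[1,5], I[3,3]^2, I[5,5].
HN type (ℓ=5): μ^(1)=16; μ^(2)=9; μ^(3)=2; μ^(4)=-5; μ^(5)=-12

((0, 0, 0, 0, 2); (0, 1, 0, 1, 0); (0, 2, 2, 0, 0); (0, 0, 2, 0, 0); (4, 0, 0, 0, 0))


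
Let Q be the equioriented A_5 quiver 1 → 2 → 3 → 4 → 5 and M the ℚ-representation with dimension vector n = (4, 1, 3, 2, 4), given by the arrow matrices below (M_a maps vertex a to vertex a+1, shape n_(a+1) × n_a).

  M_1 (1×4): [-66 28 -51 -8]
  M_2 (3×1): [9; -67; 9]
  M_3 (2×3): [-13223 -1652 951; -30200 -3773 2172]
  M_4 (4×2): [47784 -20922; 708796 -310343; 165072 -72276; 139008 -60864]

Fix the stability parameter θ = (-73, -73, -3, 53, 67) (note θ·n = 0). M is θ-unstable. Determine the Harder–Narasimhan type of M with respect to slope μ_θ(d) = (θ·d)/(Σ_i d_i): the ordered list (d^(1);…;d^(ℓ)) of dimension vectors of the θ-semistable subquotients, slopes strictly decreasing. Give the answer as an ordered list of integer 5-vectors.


Barcode: M ≅ I[1,1]^3, I[1,5], I[3,3], I[3,4], I[5,5]^3. HN layers by μ_θ (4 steps, strictly decreasing):
  μ^(1)=67; μ^(2)=53; μ^(3)=-3; μ^(4)=-73

((0, 0, 0, 0, 4); (0, 0, 0, 2, 0); (0, 0, 3, 0, 0); (4, 1, 0, 0, 0))


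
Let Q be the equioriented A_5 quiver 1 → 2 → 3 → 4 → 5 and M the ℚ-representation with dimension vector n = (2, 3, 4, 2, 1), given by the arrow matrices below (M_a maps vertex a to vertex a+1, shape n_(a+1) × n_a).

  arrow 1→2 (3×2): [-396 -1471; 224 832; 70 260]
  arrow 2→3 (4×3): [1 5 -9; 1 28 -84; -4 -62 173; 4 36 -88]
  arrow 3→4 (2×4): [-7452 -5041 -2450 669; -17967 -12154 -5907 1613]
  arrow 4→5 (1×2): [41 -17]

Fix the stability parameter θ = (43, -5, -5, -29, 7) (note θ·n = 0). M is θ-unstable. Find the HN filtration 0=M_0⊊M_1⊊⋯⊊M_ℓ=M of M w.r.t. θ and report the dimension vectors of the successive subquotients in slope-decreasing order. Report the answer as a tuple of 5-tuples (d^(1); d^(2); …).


Barcode: M ≅ I[1,4], I[1,5], I[2,3], I[3,3]. HN layers by μ_θ (3 steps, strictly decreasing):
  μ^(1)=7; μ^(2)=1; μ^(3)=-5

((0, 0, 0, 0, 1); (2, 2, 2, 2, 0); (0, 1, 2, 0, 0))


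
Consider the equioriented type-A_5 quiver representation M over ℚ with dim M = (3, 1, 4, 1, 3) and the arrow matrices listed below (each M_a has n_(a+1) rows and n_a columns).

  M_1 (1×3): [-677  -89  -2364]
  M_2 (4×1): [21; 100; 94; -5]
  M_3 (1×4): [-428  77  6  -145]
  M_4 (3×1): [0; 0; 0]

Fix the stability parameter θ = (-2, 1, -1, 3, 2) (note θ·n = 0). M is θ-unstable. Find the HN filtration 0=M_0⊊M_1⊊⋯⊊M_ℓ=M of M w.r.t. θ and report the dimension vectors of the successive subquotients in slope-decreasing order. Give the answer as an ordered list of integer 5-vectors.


Via rank(M_{q-1}∘⋯∘M_p): M ≅ I[1,1]^2, I[1,4], I[3,3]^3, I[5,5]^3.
μ_θ-semistable layers: μ^(1)=3; μ^(2)=2; μ^(3)=0; μ^(4)=-1; μ^(5)=-2

((0, 0, 0, 1, 0); (0, 0, 0, 0, 3); (0, 1, 1, 0, 0); (0, 0, 3, 0, 0); (3, 0, 0, 0, 0))


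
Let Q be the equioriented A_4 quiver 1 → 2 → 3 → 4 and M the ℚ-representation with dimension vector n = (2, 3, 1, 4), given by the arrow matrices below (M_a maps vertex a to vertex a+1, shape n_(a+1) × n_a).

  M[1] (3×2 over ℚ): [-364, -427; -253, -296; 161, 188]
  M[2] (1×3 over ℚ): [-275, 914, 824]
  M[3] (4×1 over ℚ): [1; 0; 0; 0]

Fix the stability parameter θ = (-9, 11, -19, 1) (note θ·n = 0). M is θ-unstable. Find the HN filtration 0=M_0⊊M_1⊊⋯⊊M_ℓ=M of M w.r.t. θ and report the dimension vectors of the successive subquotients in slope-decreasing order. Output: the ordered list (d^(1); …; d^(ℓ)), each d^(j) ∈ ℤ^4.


Via rank(M_{q-1}∘⋯∘M_p): M ≅ I[1,2], I[1,4], I[2,2], I[4,4]^3.
μ_θ-semistable layers: μ^(1)=11; μ^(2)=1; μ^(3)=-4; μ^(4)=-9

((0, 2, 0, 0); (0, 0, 0, 4); (0, 1, 1, 0); (2, 0, 0, 0))


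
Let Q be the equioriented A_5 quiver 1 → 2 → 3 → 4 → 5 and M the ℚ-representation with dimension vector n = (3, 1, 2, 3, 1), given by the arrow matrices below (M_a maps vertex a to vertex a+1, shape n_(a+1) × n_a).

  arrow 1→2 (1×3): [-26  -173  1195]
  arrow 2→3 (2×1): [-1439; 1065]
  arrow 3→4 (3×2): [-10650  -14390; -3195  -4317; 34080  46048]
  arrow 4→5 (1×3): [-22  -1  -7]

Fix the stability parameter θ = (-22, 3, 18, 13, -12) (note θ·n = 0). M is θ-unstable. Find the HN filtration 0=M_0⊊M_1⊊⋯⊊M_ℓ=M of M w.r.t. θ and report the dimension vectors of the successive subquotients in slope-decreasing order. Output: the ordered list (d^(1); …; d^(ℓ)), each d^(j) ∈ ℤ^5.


Via rank(M_{q-1}∘⋯∘M_p): M ≅ I[1,1]^2, I[1,3], I[3,5], I[4,4]^2.
μ_θ-semistable layers: μ^(1)=18; μ^(2)=13; μ^(3)=19/3; μ^(4)=3; μ^(5)=-22

((0, 0, 1, 0, 0); (0, 0, 0, 2, 0); (0, 0, 1, 1, 1); (0, 1, 0, 0, 0); (3, 0, 0, 0, 0))


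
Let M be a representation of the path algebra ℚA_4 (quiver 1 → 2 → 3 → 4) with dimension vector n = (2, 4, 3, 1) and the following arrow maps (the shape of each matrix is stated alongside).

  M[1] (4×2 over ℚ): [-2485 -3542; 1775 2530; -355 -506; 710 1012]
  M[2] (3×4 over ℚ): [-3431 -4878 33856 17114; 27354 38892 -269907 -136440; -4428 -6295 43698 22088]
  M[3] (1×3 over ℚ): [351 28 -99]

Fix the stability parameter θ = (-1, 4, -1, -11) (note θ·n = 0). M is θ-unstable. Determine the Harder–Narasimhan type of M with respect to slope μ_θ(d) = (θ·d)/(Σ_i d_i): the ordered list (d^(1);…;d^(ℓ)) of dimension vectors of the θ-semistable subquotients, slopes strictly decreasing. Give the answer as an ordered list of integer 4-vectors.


Interval decomposition of M: I[1,1], I[1,3], I[2,2], I[2,3], I[2,4].
HN type (ℓ=4): μ^(1)=4; μ^(2)=3/2; μ^(3)=-1; μ^(4)=-8/3

((0, 1, 0, 0); (0, 2, 2, 0); (2, 0, 0, 0); (0, 1, 1, 1))


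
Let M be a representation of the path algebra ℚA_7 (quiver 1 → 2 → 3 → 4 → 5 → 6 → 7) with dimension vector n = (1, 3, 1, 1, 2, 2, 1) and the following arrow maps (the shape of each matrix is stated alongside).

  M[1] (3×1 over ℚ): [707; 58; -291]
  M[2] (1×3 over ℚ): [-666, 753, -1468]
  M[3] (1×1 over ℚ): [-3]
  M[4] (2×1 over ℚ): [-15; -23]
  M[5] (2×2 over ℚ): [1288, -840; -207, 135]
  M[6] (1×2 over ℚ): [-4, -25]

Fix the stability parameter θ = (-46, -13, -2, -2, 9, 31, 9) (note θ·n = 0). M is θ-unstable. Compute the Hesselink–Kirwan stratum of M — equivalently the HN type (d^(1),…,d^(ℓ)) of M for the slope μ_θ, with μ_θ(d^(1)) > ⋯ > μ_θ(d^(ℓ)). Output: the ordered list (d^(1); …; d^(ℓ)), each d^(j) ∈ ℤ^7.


Interval decomposition of M: I[1,2], I[2,2], I[2,5], I[5,7], I[6,6].
HN type (ℓ=6): μ^(1)=31; μ^(2)=20; μ^(3)=9; μ^(4)=-2; μ^(5)=-13; μ^(6)=-46

((0, 0, 0, 0, 0, 1, 0); (0, 0, 0, 0, 0, 1, 1); (0, 0, 0, 0, 2, 0, 0); (0, 0, 1, 1, 0, 0, 0); (0, 3, 0, 0, 0, 0, 0); (1, 0, 0, 0, 0, 0, 0))


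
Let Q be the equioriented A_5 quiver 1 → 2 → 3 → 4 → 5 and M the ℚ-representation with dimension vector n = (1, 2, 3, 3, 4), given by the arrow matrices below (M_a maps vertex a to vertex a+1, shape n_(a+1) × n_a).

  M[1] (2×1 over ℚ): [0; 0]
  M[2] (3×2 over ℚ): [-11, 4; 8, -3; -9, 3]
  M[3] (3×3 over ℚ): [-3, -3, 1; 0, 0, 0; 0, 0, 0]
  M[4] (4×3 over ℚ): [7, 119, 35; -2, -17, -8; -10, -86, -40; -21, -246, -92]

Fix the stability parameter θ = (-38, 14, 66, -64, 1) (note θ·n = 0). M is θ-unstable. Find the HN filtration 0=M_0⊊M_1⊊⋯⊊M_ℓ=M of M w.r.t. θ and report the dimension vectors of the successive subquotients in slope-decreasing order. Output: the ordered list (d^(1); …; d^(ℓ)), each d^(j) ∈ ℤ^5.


Via rank(M_{q-1}∘⋯∘M_p): M ≅ I[1,1], I[2,3]^2, I[3,5], I[4,5]^2, I[5,5].
μ_θ-semistable layers: μ^(1)=66; μ^(2)=14; μ^(3)=1; μ^(4)=-38; μ^(5)=-64

((0, 0, 2, 0, 0); (0, 2, 0, 0, 0); (0, 0, 1, 1, 4); (1, 0, 0, 0, 0); (0, 0, 0, 2, 0))


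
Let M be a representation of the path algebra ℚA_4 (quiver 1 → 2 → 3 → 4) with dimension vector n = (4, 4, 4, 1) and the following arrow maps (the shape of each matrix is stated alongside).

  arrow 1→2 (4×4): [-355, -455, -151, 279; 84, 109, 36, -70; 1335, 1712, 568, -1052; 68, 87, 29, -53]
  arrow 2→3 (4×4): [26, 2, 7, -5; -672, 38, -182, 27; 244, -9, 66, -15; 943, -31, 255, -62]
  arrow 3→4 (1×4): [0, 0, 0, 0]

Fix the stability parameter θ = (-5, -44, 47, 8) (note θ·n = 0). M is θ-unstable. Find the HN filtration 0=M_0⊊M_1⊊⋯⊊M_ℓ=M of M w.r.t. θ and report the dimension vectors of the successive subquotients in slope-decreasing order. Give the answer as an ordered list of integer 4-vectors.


Via rank(M_{q-1}∘⋯∘M_p): M ≅ I[1,1], I[1,3]^3, I[2,3], I[4,4].
μ_θ-semistable layers: μ^(1)=47; μ^(2)=8; μ^(3)=-5; μ^(4)=-49/2; μ^(5)=-44

((0, 0, 4, 0); (0, 0, 0, 1); (1, 0, 0, 0); (3, 3, 0, 0); (0, 1, 0, 0))


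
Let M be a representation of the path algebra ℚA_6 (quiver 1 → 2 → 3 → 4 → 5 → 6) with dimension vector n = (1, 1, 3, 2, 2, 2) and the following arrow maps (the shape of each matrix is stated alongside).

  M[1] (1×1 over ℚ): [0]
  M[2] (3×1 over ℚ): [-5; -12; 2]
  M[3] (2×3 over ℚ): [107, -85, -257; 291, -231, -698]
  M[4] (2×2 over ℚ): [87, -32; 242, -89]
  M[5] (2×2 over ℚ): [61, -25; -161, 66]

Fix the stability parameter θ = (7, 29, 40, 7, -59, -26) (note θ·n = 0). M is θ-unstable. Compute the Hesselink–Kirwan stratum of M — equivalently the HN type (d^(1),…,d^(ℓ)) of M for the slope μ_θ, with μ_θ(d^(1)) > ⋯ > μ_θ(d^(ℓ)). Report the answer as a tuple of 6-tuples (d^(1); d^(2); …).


Barcode: M ≅ I[1,1], I[2,6], I[3,3], I[3,6]. HN layers by μ_θ (4 steps, strictly decreasing):
  μ^(1)=40; μ^(2)=7; μ^(3)=-9/5; μ^(4)=-19/2

((0, 0, 1, 0, 0, 0); (1, 0, 0, 0, 0, 0); (0, 1, 1, 1, 1, 1); (0, 0, 1, 1, 1, 1))


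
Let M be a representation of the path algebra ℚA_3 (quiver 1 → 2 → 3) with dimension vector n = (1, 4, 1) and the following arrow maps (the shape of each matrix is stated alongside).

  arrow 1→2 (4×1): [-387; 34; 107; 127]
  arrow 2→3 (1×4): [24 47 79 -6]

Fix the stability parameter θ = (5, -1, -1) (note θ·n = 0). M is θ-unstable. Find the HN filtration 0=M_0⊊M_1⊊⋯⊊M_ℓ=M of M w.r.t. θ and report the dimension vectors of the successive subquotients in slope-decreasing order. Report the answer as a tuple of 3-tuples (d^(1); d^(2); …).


Interval decomposition of M: I[1,3], I[2,2]^3.
HN type (ℓ=2): μ^(1)=1; μ^(2)=-1

((1, 1, 1); (0, 3, 0))


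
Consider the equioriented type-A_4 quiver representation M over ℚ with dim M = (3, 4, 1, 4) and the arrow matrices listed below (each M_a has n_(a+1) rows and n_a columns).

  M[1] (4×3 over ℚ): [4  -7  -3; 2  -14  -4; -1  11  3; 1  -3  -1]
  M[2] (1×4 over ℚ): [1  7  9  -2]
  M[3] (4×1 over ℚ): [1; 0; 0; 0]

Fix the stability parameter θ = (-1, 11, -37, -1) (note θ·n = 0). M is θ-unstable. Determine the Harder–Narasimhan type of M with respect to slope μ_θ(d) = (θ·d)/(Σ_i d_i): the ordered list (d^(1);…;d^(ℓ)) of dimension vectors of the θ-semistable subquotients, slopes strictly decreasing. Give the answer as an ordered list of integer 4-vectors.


Via rank(M_{q-1}∘⋯∘M_p): M ≅ I[1,2]^2, I[1,4], I[2,2], I[4,4]^3.
μ_θ-semistable layers: μ^(1)=11; μ^(2)=-1; μ^(3)=-9

((0, 3, 0, 0); (2, 0, 0, 4); (1, 1, 1, 0))


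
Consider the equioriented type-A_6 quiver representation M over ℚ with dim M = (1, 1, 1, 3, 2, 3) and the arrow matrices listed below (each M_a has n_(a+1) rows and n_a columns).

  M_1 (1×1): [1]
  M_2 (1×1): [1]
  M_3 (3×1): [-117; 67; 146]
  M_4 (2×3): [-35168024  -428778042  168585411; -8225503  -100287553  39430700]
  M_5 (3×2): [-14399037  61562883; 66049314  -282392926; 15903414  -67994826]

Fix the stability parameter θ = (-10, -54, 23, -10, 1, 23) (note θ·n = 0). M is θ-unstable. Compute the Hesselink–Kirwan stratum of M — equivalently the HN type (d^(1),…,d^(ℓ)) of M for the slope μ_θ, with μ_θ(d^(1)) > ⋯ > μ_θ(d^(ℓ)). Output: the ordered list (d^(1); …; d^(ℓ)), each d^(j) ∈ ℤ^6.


Interval decomposition of M: I[1,4], I[4,5], I[4,6], I[6,6]^2.
HN type (ℓ=5): μ^(1)=23; μ^(2)=13/2; μ^(3)=1; μ^(4)=-10; μ^(5)=-32

((0, 0, 0, 0, 0, 3); (0, 0, 1, 1, 0, 0); (0, 0, 0, 0, 2, 0); (0, 0, 0, 2, 0, 0); (1, 1, 0, 0, 0, 0))


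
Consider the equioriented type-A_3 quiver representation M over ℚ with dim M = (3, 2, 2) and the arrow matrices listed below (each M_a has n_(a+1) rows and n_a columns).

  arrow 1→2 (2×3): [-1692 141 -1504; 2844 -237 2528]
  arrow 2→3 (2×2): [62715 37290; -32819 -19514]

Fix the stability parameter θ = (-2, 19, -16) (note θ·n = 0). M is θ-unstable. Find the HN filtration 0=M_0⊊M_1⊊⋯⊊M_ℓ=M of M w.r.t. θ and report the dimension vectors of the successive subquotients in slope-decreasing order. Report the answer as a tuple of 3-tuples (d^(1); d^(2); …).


Interval decomposition of M: I[1,1]^2, I[1,3], I[2,2], I[3,3].
HN type (ℓ=4): μ^(1)=19; μ^(2)=3/2; μ^(3)=-2; μ^(4)=-16

((0, 1, 0); (0, 1, 1); (3, 0, 0); (0, 0, 1))


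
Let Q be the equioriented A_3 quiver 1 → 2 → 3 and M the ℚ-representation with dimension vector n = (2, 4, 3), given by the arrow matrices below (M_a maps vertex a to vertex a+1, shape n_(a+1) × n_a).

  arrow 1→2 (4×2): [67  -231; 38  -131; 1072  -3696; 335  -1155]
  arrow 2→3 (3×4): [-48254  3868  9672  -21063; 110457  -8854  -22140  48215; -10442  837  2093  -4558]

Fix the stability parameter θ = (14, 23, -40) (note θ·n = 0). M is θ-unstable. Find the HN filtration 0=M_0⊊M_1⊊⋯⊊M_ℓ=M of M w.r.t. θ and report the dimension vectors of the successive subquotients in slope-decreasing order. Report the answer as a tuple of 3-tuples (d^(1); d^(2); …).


Barcode: M ≅ I[1,3]^2, I[2,2], I[2,3]. HN layers by μ_θ (3 steps, strictly decreasing):
  μ^(1)=23; μ^(2)=-1; μ^(3)=-17/2

((0, 1, 0); (2, 2, 2); (0, 1, 1))


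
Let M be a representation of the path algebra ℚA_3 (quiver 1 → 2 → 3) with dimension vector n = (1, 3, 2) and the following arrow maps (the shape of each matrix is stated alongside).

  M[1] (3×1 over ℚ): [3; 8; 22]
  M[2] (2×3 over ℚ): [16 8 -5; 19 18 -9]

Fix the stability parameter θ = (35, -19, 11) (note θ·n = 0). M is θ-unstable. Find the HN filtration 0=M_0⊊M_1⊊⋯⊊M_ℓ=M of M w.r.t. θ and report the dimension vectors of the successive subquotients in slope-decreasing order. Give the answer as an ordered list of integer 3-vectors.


Via rank(M_{q-1}∘⋯∘M_p): M ≅ I[1,3], I[2,2], I[2,3].
μ_θ-semistable layers: μ^(1)=11; μ^(2)=8; μ^(3)=-19

((0, 0, 2); (1, 1, 0); (0, 2, 0))


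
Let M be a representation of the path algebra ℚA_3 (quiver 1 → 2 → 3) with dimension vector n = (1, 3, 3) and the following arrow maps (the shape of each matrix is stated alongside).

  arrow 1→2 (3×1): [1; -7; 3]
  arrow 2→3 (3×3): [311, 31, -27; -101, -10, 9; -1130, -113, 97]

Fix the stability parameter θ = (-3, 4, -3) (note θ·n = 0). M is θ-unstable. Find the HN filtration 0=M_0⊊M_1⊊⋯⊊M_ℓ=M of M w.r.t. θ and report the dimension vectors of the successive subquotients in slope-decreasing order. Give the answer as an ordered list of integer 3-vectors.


Interval decomposition of M: I[1,3], I[2,3]^2.
HN type (ℓ=2): μ^(1)=1/2; μ^(2)=-3

((0, 3, 3); (1, 0, 0))


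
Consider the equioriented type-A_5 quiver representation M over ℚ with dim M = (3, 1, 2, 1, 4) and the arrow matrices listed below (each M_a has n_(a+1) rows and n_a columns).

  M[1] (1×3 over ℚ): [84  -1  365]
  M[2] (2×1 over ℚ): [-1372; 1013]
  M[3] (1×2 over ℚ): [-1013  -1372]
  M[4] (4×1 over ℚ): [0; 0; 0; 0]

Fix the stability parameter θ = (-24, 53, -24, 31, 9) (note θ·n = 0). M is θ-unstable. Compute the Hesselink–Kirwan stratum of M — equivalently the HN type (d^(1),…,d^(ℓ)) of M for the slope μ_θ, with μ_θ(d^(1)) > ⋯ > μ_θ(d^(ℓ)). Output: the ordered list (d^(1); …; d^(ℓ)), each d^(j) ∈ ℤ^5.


Interval decomposition of M: I[1,1]^2, I[1,3], I[3,4], I[5,5]^4.
HN type (ℓ=4): μ^(1)=31; μ^(2)=29/2; μ^(3)=9; μ^(4)=-24

((0, 0, 0, 1, 0); (0, 1, 1, 0, 0); (0, 0, 0, 0, 4); (3, 0, 1, 0, 0))


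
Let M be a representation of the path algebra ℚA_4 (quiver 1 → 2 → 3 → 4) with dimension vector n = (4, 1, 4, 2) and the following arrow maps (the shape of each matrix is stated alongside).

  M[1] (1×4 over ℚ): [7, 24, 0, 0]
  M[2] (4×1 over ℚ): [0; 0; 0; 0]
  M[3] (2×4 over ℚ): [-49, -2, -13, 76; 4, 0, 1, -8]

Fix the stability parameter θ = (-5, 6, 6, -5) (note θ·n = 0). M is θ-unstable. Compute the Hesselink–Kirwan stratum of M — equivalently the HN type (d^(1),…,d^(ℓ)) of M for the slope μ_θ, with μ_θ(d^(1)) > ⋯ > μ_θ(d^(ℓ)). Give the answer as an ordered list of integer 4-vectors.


Via rank(M_{q-1}∘⋯∘M_p): M ≅ I[1,1]^3, I[1,2], I[3,3]^2, I[3,4]^2.
μ_θ-semistable layers: μ^(1)=6; μ^(2)=1/2; μ^(3)=-5

((0, 1, 2, 0); (0, 0, 2, 2); (4, 0, 0, 0))


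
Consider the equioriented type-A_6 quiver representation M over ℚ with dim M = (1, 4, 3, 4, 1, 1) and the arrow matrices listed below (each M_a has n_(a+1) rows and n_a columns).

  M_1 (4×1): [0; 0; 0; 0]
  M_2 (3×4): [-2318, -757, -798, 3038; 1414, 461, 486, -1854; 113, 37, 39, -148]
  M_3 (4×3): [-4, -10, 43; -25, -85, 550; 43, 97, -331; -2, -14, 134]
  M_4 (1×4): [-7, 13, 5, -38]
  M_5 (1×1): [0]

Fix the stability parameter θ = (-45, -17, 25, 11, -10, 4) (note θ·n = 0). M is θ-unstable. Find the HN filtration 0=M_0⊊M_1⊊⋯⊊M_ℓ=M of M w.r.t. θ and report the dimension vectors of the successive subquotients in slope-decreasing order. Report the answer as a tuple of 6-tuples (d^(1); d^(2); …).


Interval decomposition of M: I[1,1], I[2,2]^2, I[2,3], I[2,5], I[3,4], I[4,4]^2, I[6,6].
HN type (ℓ=7): μ^(1)=25; μ^(2)=18; μ^(3)=11; μ^(4)=26/3; μ^(5)=4; μ^(6)=-17; μ^(7)=-45

((0, 0, 1, 0, 0, 0); (0, 0, 1, 1, 0, 0); (0, 0, 0, 2, 0, 0); (0, 0, 1, 1, 1, 0); (0, 0, 0, 0, 0, 1); (0, 4, 0, 0, 0, 0); (1, 0, 0, 0, 0, 0))


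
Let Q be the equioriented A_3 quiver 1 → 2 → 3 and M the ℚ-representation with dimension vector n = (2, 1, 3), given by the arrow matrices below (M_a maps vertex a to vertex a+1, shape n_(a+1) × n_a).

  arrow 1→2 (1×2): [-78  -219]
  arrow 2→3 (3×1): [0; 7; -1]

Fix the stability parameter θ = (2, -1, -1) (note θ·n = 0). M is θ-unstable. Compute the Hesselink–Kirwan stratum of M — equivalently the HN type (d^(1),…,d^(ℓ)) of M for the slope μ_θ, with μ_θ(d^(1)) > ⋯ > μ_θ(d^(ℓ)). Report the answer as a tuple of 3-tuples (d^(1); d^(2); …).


Interval decomposition of M: I[1,1], I[1,3], I[3,3]^2.
HN type (ℓ=3): μ^(1)=2; μ^(2)=0; μ^(3)=-1

((1, 0, 0); (1, 1, 1); (0, 0, 2))


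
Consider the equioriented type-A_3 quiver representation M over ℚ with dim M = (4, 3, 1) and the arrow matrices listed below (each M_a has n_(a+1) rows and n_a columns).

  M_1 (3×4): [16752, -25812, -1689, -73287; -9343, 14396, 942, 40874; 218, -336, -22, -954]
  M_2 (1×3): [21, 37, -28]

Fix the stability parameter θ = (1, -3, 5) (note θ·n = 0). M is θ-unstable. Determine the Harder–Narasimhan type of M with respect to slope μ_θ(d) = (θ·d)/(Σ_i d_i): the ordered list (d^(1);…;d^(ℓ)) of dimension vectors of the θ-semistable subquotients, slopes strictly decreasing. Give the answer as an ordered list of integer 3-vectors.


Via rank(M_{q-1}∘⋯∘M_p): M ≅ I[1,1]^2, I[1,2], I[1,3], I[2,2].
μ_θ-semistable layers: μ^(1)=5; μ^(2)=1; μ^(3)=-1; μ^(4)=-3

((0, 0, 1); (2, 0, 0); (2, 2, 0); (0, 1, 0))


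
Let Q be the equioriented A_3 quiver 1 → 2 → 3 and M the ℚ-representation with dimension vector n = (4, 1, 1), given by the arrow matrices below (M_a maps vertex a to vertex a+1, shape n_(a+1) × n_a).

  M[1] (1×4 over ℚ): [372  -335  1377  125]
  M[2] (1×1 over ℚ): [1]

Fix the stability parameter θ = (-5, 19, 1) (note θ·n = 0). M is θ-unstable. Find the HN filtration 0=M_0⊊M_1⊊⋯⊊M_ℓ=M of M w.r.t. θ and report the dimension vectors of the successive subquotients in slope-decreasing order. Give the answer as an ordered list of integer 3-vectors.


Via rank(M_{q-1}∘⋯∘M_p): M ≅ I[1,1]^3, I[1,3].
μ_θ-semistable layers: μ^(1)=10; μ^(2)=-5

((0, 1, 1); (4, 0, 0))


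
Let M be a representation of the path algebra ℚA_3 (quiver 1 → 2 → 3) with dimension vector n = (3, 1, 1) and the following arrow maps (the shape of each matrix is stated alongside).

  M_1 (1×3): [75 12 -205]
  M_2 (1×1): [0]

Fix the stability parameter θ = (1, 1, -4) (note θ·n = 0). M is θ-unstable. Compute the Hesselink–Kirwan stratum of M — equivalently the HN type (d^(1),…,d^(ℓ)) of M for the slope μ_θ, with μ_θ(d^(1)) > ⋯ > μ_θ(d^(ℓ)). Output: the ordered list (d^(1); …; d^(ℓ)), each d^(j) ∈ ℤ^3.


Via rank(M_{q-1}∘⋯∘M_p): M ≅ I[1,1]^2, I[1,2], I[3,3].
μ_θ-semistable layers: μ^(1)=1; μ^(2)=-4

((3, 1, 0); (0, 0, 1))


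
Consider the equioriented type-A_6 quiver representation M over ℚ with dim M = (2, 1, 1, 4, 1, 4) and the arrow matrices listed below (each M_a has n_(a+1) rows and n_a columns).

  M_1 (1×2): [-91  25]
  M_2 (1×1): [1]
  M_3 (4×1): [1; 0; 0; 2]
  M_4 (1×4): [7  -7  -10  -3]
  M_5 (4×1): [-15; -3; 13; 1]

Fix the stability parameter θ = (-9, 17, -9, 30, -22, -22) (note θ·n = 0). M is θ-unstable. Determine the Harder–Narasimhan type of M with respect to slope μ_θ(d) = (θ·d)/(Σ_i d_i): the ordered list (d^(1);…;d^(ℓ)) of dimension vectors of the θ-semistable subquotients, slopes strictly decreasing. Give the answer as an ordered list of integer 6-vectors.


Via rank(M_{q-1}∘⋯∘M_p): M ≅ I[1,1], I[1,6], I[4,4]^3, I[6,6]^3.
μ_θ-semistable layers: μ^(1)=30; μ^(2)=-6/5; μ^(3)=-9; μ^(4)=-22

((0, 0, 0, 3, 0, 0); (0, 1, 1, 1, 1, 1); (2, 0, 0, 0, 0, 0); (0, 0, 0, 0, 0, 3))


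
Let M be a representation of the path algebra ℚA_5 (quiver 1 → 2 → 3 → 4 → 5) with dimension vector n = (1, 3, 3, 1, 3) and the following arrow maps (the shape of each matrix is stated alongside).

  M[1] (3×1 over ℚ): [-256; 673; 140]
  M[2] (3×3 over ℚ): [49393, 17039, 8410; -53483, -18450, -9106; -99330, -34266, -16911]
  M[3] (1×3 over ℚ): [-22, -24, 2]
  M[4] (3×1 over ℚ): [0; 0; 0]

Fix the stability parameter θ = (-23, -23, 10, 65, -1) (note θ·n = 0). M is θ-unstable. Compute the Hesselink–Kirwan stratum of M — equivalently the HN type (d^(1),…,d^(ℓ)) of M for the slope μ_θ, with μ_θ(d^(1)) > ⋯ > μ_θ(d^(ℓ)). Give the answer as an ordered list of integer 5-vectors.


Via rank(M_{q-1}∘⋯∘M_p): M ≅ I[1,4], I[2,3]^2, I[5,5]^3.
μ_θ-semistable layers: μ^(1)=65; μ^(2)=10; μ^(3)=-1; μ^(4)=-23

((0, 0, 0, 1, 0); (0, 0, 3, 0, 0); (0, 0, 0, 0, 3); (1, 3, 0, 0, 0))


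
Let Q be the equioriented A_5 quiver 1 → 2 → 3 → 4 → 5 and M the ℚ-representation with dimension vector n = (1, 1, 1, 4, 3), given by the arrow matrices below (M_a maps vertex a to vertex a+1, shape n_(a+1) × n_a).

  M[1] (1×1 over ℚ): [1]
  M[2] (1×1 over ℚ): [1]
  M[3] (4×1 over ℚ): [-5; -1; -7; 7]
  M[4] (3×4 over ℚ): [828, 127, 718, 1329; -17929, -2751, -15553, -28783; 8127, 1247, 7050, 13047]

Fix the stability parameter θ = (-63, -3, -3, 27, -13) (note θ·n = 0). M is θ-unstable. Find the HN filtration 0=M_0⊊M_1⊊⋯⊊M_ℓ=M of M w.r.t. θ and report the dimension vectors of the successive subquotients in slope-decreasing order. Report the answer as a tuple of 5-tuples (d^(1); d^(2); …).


Via rank(M_{q-1}∘⋯∘M_p): M ≅ I[1,5], I[4,4], I[4,5]^2.
μ_θ-semistable layers: μ^(1)=27; μ^(2)=7; μ^(3)=-3; μ^(4)=-63

((0, 0, 0, 1, 0); (0, 0, 0, 3, 3); (0, 1, 1, 0, 0); (1, 0, 0, 0, 0))


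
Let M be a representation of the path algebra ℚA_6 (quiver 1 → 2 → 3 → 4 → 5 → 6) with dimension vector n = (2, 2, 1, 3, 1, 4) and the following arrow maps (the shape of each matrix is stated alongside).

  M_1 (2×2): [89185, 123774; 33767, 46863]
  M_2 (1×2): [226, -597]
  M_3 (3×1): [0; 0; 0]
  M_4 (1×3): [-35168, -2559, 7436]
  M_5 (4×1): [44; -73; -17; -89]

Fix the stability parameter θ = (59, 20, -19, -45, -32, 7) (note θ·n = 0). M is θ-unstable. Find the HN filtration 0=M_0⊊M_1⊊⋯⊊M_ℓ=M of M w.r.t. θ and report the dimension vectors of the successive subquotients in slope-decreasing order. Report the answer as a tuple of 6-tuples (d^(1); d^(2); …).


Via rank(M_{q-1}∘⋯∘M_p): M ≅ I[1,2], I[1,3], I[4,4]^2, I[4,6], I[6,6]^3.
μ_θ-semistable layers: μ^(1)=79/2; μ^(2)=20; μ^(3)=7; μ^(4)=-32; μ^(5)=-45

((1, 1, 0, 0, 0, 0); (1, 1, 1, 0, 0, 0); (0, 0, 0, 0, 0, 4); (0, 0, 0, 0, 1, 0); (0, 0, 0, 3, 0, 0))


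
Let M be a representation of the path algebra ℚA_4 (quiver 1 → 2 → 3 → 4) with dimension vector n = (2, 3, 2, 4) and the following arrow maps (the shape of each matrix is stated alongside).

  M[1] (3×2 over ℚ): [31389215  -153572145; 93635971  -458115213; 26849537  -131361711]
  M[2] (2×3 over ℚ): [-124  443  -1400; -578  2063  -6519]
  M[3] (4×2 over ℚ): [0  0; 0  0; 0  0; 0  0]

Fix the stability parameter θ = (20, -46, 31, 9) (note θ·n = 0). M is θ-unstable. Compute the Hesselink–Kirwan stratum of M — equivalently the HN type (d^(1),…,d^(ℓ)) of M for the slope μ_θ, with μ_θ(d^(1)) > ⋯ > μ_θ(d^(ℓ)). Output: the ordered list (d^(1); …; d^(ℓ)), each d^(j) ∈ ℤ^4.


Interval decomposition of M: I[1,1], I[1,3], I[2,2], I[2,3], I[4,4]^4.
HN type (ℓ=5): μ^(1)=31; μ^(2)=20; μ^(3)=9; μ^(4)=-13; μ^(5)=-46

((0, 0, 2, 0); (1, 0, 0, 0); (0, 0, 0, 4); (1, 1, 0, 0); (0, 2, 0, 0))


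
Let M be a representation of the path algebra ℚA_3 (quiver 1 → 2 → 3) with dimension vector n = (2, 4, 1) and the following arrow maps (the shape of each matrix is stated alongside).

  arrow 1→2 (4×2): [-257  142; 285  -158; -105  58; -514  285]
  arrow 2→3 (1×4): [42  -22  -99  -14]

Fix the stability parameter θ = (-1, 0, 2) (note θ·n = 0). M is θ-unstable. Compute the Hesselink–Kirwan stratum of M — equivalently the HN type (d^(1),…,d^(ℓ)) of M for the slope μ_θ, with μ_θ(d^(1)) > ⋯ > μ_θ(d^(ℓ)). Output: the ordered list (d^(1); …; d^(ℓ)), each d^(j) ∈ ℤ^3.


Interval decomposition of M: I[1,2], I[1,3], I[2,2]^2.
HN type (ℓ=3): μ^(1)=2; μ^(2)=0; μ^(3)=-1

((0, 0, 1); (0, 4, 0); (2, 0, 0))


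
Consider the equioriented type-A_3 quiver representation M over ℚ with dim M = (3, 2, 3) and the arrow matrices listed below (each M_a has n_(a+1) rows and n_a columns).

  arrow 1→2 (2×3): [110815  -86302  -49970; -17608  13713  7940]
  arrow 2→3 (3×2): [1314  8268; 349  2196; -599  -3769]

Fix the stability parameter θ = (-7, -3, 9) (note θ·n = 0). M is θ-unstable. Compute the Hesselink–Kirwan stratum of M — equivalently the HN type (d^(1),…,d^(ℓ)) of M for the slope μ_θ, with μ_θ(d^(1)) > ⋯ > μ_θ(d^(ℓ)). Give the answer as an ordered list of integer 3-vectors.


Interval decomposition of M: I[1,1], I[1,3]^2, I[3,3].
HN type (ℓ=3): μ^(1)=9; μ^(2)=-3; μ^(3)=-7

((0, 0, 3); (0, 2, 0); (3, 0, 0))


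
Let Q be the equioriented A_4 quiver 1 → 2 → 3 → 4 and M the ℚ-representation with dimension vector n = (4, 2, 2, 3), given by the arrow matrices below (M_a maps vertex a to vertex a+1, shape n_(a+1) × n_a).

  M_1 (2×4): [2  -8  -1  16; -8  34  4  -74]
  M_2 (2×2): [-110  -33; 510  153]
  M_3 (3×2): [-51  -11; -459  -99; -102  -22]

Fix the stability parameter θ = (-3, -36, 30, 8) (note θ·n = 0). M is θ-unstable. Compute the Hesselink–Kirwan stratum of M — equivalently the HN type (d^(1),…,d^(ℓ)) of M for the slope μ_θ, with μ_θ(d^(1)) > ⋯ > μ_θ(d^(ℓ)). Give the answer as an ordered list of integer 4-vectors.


Via rank(M_{q-1}∘⋯∘M_p): M ≅ I[1,1]^2, I[1,2], I[1,3], I[3,4], I[4,4]^2.
μ_θ-semistable layers: μ^(1)=30; μ^(2)=19; μ^(3)=8; μ^(4)=-3; μ^(5)=-39/2

((0, 0, 1, 0); (0, 0, 1, 1); (0, 0, 0, 2); (2, 0, 0, 0); (2, 2, 0, 0))
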